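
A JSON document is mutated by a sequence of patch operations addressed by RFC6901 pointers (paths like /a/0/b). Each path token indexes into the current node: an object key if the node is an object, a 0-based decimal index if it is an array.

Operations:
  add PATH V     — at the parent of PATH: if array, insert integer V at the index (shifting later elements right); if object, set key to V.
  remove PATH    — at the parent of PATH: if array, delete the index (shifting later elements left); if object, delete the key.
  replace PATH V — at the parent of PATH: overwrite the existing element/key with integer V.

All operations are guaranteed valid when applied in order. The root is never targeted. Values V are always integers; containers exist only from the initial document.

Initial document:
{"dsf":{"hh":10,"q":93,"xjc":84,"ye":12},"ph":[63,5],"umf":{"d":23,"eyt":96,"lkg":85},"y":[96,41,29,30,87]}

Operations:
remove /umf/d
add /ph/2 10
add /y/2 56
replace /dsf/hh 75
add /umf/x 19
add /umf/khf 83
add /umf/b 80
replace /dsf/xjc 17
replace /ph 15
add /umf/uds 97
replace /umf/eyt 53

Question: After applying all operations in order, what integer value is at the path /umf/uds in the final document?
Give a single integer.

Answer: 97

Derivation:
After op 1 (remove /umf/d): {"dsf":{"hh":10,"q":93,"xjc":84,"ye":12},"ph":[63,5],"umf":{"eyt":96,"lkg":85},"y":[96,41,29,30,87]}
After op 2 (add /ph/2 10): {"dsf":{"hh":10,"q":93,"xjc":84,"ye":12},"ph":[63,5,10],"umf":{"eyt":96,"lkg":85},"y":[96,41,29,30,87]}
After op 3 (add /y/2 56): {"dsf":{"hh":10,"q":93,"xjc":84,"ye":12},"ph":[63,5,10],"umf":{"eyt":96,"lkg":85},"y":[96,41,56,29,30,87]}
After op 4 (replace /dsf/hh 75): {"dsf":{"hh":75,"q":93,"xjc":84,"ye":12},"ph":[63,5,10],"umf":{"eyt":96,"lkg":85},"y":[96,41,56,29,30,87]}
After op 5 (add /umf/x 19): {"dsf":{"hh":75,"q":93,"xjc":84,"ye":12},"ph":[63,5,10],"umf":{"eyt":96,"lkg":85,"x":19},"y":[96,41,56,29,30,87]}
After op 6 (add /umf/khf 83): {"dsf":{"hh":75,"q":93,"xjc":84,"ye":12},"ph":[63,5,10],"umf":{"eyt":96,"khf":83,"lkg":85,"x":19},"y":[96,41,56,29,30,87]}
After op 7 (add /umf/b 80): {"dsf":{"hh":75,"q":93,"xjc":84,"ye":12},"ph":[63,5,10],"umf":{"b":80,"eyt":96,"khf":83,"lkg":85,"x":19},"y":[96,41,56,29,30,87]}
After op 8 (replace /dsf/xjc 17): {"dsf":{"hh":75,"q":93,"xjc":17,"ye":12},"ph":[63,5,10],"umf":{"b":80,"eyt":96,"khf":83,"lkg":85,"x":19},"y":[96,41,56,29,30,87]}
After op 9 (replace /ph 15): {"dsf":{"hh":75,"q":93,"xjc":17,"ye":12},"ph":15,"umf":{"b":80,"eyt":96,"khf":83,"lkg":85,"x":19},"y":[96,41,56,29,30,87]}
After op 10 (add /umf/uds 97): {"dsf":{"hh":75,"q":93,"xjc":17,"ye":12},"ph":15,"umf":{"b":80,"eyt":96,"khf":83,"lkg":85,"uds":97,"x":19},"y":[96,41,56,29,30,87]}
After op 11 (replace /umf/eyt 53): {"dsf":{"hh":75,"q":93,"xjc":17,"ye":12},"ph":15,"umf":{"b":80,"eyt":53,"khf":83,"lkg":85,"uds":97,"x":19},"y":[96,41,56,29,30,87]}
Value at /umf/uds: 97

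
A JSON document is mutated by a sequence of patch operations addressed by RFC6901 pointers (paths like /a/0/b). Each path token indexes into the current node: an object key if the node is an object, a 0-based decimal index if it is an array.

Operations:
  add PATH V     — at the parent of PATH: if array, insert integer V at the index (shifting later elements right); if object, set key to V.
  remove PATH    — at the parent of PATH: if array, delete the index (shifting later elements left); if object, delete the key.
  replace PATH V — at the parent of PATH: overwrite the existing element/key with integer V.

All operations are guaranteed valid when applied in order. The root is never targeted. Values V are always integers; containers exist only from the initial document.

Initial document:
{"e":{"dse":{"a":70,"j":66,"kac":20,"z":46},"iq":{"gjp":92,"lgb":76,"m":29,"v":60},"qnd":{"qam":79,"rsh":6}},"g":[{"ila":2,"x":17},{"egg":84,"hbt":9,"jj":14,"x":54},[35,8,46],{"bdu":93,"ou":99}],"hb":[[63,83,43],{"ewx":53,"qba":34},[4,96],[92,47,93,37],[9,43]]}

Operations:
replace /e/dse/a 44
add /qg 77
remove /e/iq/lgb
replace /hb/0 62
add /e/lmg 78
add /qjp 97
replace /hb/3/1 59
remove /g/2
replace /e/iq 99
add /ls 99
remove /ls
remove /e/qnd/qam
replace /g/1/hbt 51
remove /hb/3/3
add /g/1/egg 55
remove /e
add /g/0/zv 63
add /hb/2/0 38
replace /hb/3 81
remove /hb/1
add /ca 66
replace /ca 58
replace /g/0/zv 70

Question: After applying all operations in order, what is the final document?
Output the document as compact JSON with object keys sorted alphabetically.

After op 1 (replace /e/dse/a 44): {"e":{"dse":{"a":44,"j":66,"kac":20,"z":46},"iq":{"gjp":92,"lgb":76,"m":29,"v":60},"qnd":{"qam":79,"rsh":6}},"g":[{"ila":2,"x":17},{"egg":84,"hbt":9,"jj":14,"x":54},[35,8,46],{"bdu":93,"ou":99}],"hb":[[63,83,43],{"ewx":53,"qba":34},[4,96],[92,47,93,37],[9,43]]}
After op 2 (add /qg 77): {"e":{"dse":{"a":44,"j":66,"kac":20,"z":46},"iq":{"gjp":92,"lgb":76,"m":29,"v":60},"qnd":{"qam":79,"rsh":6}},"g":[{"ila":2,"x":17},{"egg":84,"hbt":9,"jj":14,"x":54},[35,8,46],{"bdu":93,"ou":99}],"hb":[[63,83,43],{"ewx":53,"qba":34},[4,96],[92,47,93,37],[9,43]],"qg":77}
After op 3 (remove /e/iq/lgb): {"e":{"dse":{"a":44,"j":66,"kac":20,"z":46},"iq":{"gjp":92,"m":29,"v":60},"qnd":{"qam":79,"rsh":6}},"g":[{"ila":2,"x":17},{"egg":84,"hbt":9,"jj":14,"x":54},[35,8,46],{"bdu":93,"ou":99}],"hb":[[63,83,43],{"ewx":53,"qba":34},[4,96],[92,47,93,37],[9,43]],"qg":77}
After op 4 (replace /hb/0 62): {"e":{"dse":{"a":44,"j":66,"kac":20,"z":46},"iq":{"gjp":92,"m":29,"v":60},"qnd":{"qam":79,"rsh":6}},"g":[{"ila":2,"x":17},{"egg":84,"hbt":9,"jj":14,"x":54},[35,8,46],{"bdu":93,"ou":99}],"hb":[62,{"ewx":53,"qba":34},[4,96],[92,47,93,37],[9,43]],"qg":77}
After op 5 (add /e/lmg 78): {"e":{"dse":{"a":44,"j":66,"kac":20,"z":46},"iq":{"gjp":92,"m":29,"v":60},"lmg":78,"qnd":{"qam":79,"rsh":6}},"g":[{"ila":2,"x":17},{"egg":84,"hbt":9,"jj":14,"x":54},[35,8,46],{"bdu":93,"ou":99}],"hb":[62,{"ewx":53,"qba":34},[4,96],[92,47,93,37],[9,43]],"qg":77}
After op 6 (add /qjp 97): {"e":{"dse":{"a":44,"j":66,"kac":20,"z":46},"iq":{"gjp":92,"m":29,"v":60},"lmg":78,"qnd":{"qam":79,"rsh":6}},"g":[{"ila":2,"x":17},{"egg":84,"hbt":9,"jj":14,"x":54},[35,8,46],{"bdu":93,"ou":99}],"hb":[62,{"ewx":53,"qba":34},[4,96],[92,47,93,37],[9,43]],"qg":77,"qjp":97}
After op 7 (replace /hb/3/1 59): {"e":{"dse":{"a":44,"j":66,"kac":20,"z":46},"iq":{"gjp":92,"m":29,"v":60},"lmg":78,"qnd":{"qam":79,"rsh":6}},"g":[{"ila":2,"x":17},{"egg":84,"hbt":9,"jj":14,"x":54},[35,8,46],{"bdu":93,"ou":99}],"hb":[62,{"ewx":53,"qba":34},[4,96],[92,59,93,37],[9,43]],"qg":77,"qjp":97}
After op 8 (remove /g/2): {"e":{"dse":{"a":44,"j":66,"kac":20,"z":46},"iq":{"gjp":92,"m":29,"v":60},"lmg":78,"qnd":{"qam":79,"rsh":6}},"g":[{"ila":2,"x":17},{"egg":84,"hbt":9,"jj":14,"x":54},{"bdu":93,"ou":99}],"hb":[62,{"ewx":53,"qba":34},[4,96],[92,59,93,37],[9,43]],"qg":77,"qjp":97}
After op 9 (replace /e/iq 99): {"e":{"dse":{"a":44,"j":66,"kac":20,"z":46},"iq":99,"lmg":78,"qnd":{"qam":79,"rsh":6}},"g":[{"ila":2,"x":17},{"egg":84,"hbt":9,"jj":14,"x":54},{"bdu":93,"ou":99}],"hb":[62,{"ewx":53,"qba":34},[4,96],[92,59,93,37],[9,43]],"qg":77,"qjp":97}
After op 10 (add /ls 99): {"e":{"dse":{"a":44,"j":66,"kac":20,"z":46},"iq":99,"lmg":78,"qnd":{"qam":79,"rsh":6}},"g":[{"ila":2,"x":17},{"egg":84,"hbt":9,"jj":14,"x":54},{"bdu":93,"ou":99}],"hb":[62,{"ewx":53,"qba":34},[4,96],[92,59,93,37],[9,43]],"ls":99,"qg":77,"qjp":97}
After op 11 (remove /ls): {"e":{"dse":{"a":44,"j":66,"kac":20,"z":46},"iq":99,"lmg":78,"qnd":{"qam":79,"rsh":6}},"g":[{"ila":2,"x":17},{"egg":84,"hbt":9,"jj":14,"x":54},{"bdu":93,"ou":99}],"hb":[62,{"ewx":53,"qba":34},[4,96],[92,59,93,37],[9,43]],"qg":77,"qjp":97}
After op 12 (remove /e/qnd/qam): {"e":{"dse":{"a":44,"j":66,"kac":20,"z":46},"iq":99,"lmg":78,"qnd":{"rsh":6}},"g":[{"ila":2,"x":17},{"egg":84,"hbt":9,"jj":14,"x":54},{"bdu":93,"ou":99}],"hb":[62,{"ewx":53,"qba":34},[4,96],[92,59,93,37],[9,43]],"qg":77,"qjp":97}
After op 13 (replace /g/1/hbt 51): {"e":{"dse":{"a":44,"j":66,"kac":20,"z":46},"iq":99,"lmg":78,"qnd":{"rsh":6}},"g":[{"ila":2,"x":17},{"egg":84,"hbt":51,"jj":14,"x":54},{"bdu":93,"ou":99}],"hb":[62,{"ewx":53,"qba":34},[4,96],[92,59,93,37],[9,43]],"qg":77,"qjp":97}
After op 14 (remove /hb/3/3): {"e":{"dse":{"a":44,"j":66,"kac":20,"z":46},"iq":99,"lmg":78,"qnd":{"rsh":6}},"g":[{"ila":2,"x":17},{"egg":84,"hbt":51,"jj":14,"x":54},{"bdu":93,"ou":99}],"hb":[62,{"ewx":53,"qba":34},[4,96],[92,59,93],[9,43]],"qg":77,"qjp":97}
After op 15 (add /g/1/egg 55): {"e":{"dse":{"a":44,"j":66,"kac":20,"z":46},"iq":99,"lmg":78,"qnd":{"rsh":6}},"g":[{"ila":2,"x":17},{"egg":55,"hbt":51,"jj":14,"x":54},{"bdu":93,"ou":99}],"hb":[62,{"ewx":53,"qba":34},[4,96],[92,59,93],[9,43]],"qg":77,"qjp":97}
After op 16 (remove /e): {"g":[{"ila":2,"x":17},{"egg":55,"hbt":51,"jj":14,"x":54},{"bdu":93,"ou":99}],"hb":[62,{"ewx":53,"qba":34},[4,96],[92,59,93],[9,43]],"qg":77,"qjp":97}
After op 17 (add /g/0/zv 63): {"g":[{"ila":2,"x":17,"zv":63},{"egg":55,"hbt":51,"jj":14,"x":54},{"bdu":93,"ou":99}],"hb":[62,{"ewx":53,"qba":34},[4,96],[92,59,93],[9,43]],"qg":77,"qjp":97}
After op 18 (add /hb/2/0 38): {"g":[{"ila":2,"x":17,"zv":63},{"egg":55,"hbt":51,"jj":14,"x":54},{"bdu":93,"ou":99}],"hb":[62,{"ewx":53,"qba":34},[38,4,96],[92,59,93],[9,43]],"qg":77,"qjp":97}
After op 19 (replace /hb/3 81): {"g":[{"ila":2,"x":17,"zv":63},{"egg":55,"hbt":51,"jj":14,"x":54},{"bdu":93,"ou":99}],"hb":[62,{"ewx":53,"qba":34},[38,4,96],81,[9,43]],"qg":77,"qjp":97}
After op 20 (remove /hb/1): {"g":[{"ila":2,"x":17,"zv":63},{"egg":55,"hbt":51,"jj":14,"x":54},{"bdu":93,"ou":99}],"hb":[62,[38,4,96],81,[9,43]],"qg":77,"qjp":97}
After op 21 (add /ca 66): {"ca":66,"g":[{"ila":2,"x":17,"zv":63},{"egg":55,"hbt":51,"jj":14,"x":54},{"bdu":93,"ou":99}],"hb":[62,[38,4,96],81,[9,43]],"qg":77,"qjp":97}
After op 22 (replace /ca 58): {"ca":58,"g":[{"ila":2,"x":17,"zv":63},{"egg":55,"hbt":51,"jj":14,"x":54},{"bdu":93,"ou":99}],"hb":[62,[38,4,96],81,[9,43]],"qg":77,"qjp":97}
After op 23 (replace /g/0/zv 70): {"ca":58,"g":[{"ila":2,"x":17,"zv":70},{"egg":55,"hbt":51,"jj":14,"x":54},{"bdu":93,"ou":99}],"hb":[62,[38,4,96],81,[9,43]],"qg":77,"qjp":97}

Answer: {"ca":58,"g":[{"ila":2,"x":17,"zv":70},{"egg":55,"hbt":51,"jj":14,"x":54},{"bdu":93,"ou":99}],"hb":[62,[38,4,96],81,[9,43]],"qg":77,"qjp":97}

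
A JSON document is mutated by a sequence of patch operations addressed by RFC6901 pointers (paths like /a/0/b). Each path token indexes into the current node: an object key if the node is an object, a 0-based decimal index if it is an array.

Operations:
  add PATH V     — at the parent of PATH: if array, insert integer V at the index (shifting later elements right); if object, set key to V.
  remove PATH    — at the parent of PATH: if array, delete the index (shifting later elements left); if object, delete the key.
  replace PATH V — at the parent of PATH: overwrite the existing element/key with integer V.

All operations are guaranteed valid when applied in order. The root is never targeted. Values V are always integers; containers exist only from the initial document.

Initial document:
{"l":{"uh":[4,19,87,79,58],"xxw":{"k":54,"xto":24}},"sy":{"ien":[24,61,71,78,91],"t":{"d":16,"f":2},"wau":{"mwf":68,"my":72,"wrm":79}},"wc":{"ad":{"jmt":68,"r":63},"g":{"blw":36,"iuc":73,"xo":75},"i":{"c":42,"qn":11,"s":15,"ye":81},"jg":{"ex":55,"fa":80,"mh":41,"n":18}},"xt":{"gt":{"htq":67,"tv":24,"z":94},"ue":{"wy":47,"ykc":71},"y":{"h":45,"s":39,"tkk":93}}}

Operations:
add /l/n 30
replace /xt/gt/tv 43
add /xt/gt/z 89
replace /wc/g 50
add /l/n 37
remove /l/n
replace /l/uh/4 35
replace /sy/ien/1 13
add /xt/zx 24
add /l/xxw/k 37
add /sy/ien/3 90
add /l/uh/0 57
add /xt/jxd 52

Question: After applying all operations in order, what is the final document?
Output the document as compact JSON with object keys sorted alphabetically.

Answer: {"l":{"uh":[57,4,19,87,79,35],"xxw":{"k":37,"xto":24}},"sy":{"ien":[24,13,71,90,78,91],"t":{"d":16,"f":2},"wau":{"mwf":68,"my":72,"wrm":79}},"wc":{"ad":{"jmt":68,"r":63},"g":50,"i":{"c":42,"qn":11,"s":15,"ye":81},"jg":{"ex":55,"fa":80,"mh":41,"n":18}},"xt":{"gt":{"htq":67,"tv":43,"z":89},"jxd":52,"ue":{"wy":47,"ykc":71},"y":{"h":45,"s":39,"tkk":93},"zx":24}}

Derivation:
After op 1 (add /l/n 30): {"l":{"n":30,"uh":[4,19,87,79,58],"xxw":{"k":54,"xto":24}},"sy":{"ien":[24,61,71,78,91],"t":{"d":16,"f":2},"wau":{"mwf":68,"my":72,"wrm":79}},"wc":{"ad":{"jmt":68,"r":63},"g":{"blw":36,"iuc":73,"xo":75},"i":{"c":42,"qn":11,"s":15,"ye":81},"jg":{"ex":55,"fa":80,"mh":41,"n":18}},"xt":{"gt":{"htq":67,"tv":24,"z":94},"ue":{"wy":47,"ykc":71},"y":{"h":45,"s":39,"tkk":93}}}
After op 2 (replace /xt/gt/tv 43): {"l":{"n":30,"uh":[4,19,87,79,58],"xxw":{"k":54,"xto":24}},"sy":{"ien":[24,61,71,78,91],"t":{"d":16,"f":2},"wau":{"mwf":68,"my":72,"wrm":79}},"wc":{"ad":{"jmt":68,"r":63},"g":{"blw":36,"iuc":73,"xo":75},"i":{"c":42,"qn":11,"s":15,"ye":81},"jg":{"ex":55,"fa":80,"mh":41,"n":18}},"xt":{"gt":{"htq":67,"tv":43,"z":94},"ue":{"wy":47,"ykc":71},"y":{"h":45,"s":39,"tkk":93}}}
After op 3 (add /xt/gt/z 89): {"l":{"n":30,"uh":[4,19,87,79,58],"xxw":{"k":54,"xto":24}},"sy":{"ien":[24,61,71,78,91],"t":{"d":16,"f":2},"wau":{"mwf":68,"my":72,"wrm":79}},"wc":{"ad":{"jmt":68,"r":63},"g":{"blw":36,"iuc":73,"xo":75},"i":{"c":42,"qn":11,"s":15,"ye":81},"jg":{"ex":55,"fa":80,"mh":41,"n":18}},"xt":{"gt":{"htq":67,"tv":43,"z":89},"ue":{"wy":47,"ykc":71},"y":{"h":45,"s":39,"tkk":93}}}
After op 4 (replace /wc/g 50): {"l":{"n":30,"uh":[4,19,87,79,58],"xxw":{"k":54,"xto":24}},"sy":{"ien":[24,61,71,78,91],"t":{"d":16,"f":2},"wau":{"mwf":68,"my":72,"wrm":79}},"wc":{"ad":{"jmt":68,"r":63},"g":50,"i":{"c":42,"qn":11,"s":15,"ye":81},"jg":{"ex":55,"fa":80,"mh":41,"n":18}},"xt":{"gt":{"htq":67,"tv":43,"z":89},"ue":{"wy":47,"ykc":71},"y":{"h":45,"s":39,"tkk":93}}}
After op 5 (add /l/n 37): {"l":{"n":37,"uh":[4,19,87,79,58],"xxw":{"k":54,"xto":24}},"sy":{"ien":[24,61,71,78,91],"t":{"d":16,"f":2},"wau":{"mwf":68,"my":72,"wrm":79}},"wc":{"ad":{"jmt":68,"r":63},"g":50,"i":{"c":42,"qn":11,"s":15,"ye":81},"jg":{"ex":55,"fa":80,"mh":41,"n":18}},"xt":{"gt":{"htq":67,"tv":43,"z":89},"ue":{"wy":47,"ykc":71},"y":{"h":45,"s":39,"tkk":93}}}
After op 6 (remove /l/n): {"l":{"uh":[4,19,87,79,58],"xxw":{"k":54,"xto":24}},"sy":{"ien":[24,61,71,78,91],"t":{"d":16,"f":2},"wau":{"mwf":68,"my":72,"wrm":79}},"wc":{"ad":{"jmt":68,"r":63},"g":50,"i":{"c":42,"qn":11,"s":15,"ye":81},"jg":{"ex":55,"fa":80,"mh":41,"n":18}},"xt":{"gt":{"htq":67,"tv":43,"z":89},"ue":{"wy":47,"ykc":71},"y":{"h":45,"s":39,"tkk":93}}}
After op 7 (replace /l/uh/4 35): {"l":{"uh":[4,19,87,79,35],"xxw":{"k":54,"xto":24}},"sy":{"ien":[24,61,71,78,91],"t":{"d":16,"f":2},"wau":{"mwf":68,"my":72,"wrm":79}},"wc":{"ad":{"jmt":68,"r":63},"g":50,"i":{"c":42,"qn":11,"s":15,"ye":81},"jg":{"ex":55,"fa":80,"mh":41,"n":18}},"xt":{"gt":{"htq":67,"tv":43,"z":89},"ue":{"wy":47,"ykc":71},"y":{"h":45,"s":39,"tkk":93}}}
After op 8 (replace /sy/ien/1 13): {"l":{"uh":[4,19,87,79,35],"xxw":{"k":54,"xto":24}},"sy":{"ien":[24,13,71,78,91],"t":{"d":16,"f":2},"wau":{"mwf":68,"my":72,"wrm":79}},"wc":{"ad":{"jmt":68,"r":63},"g":50,"i":{"c":42,"qn":11,"s":15,"ye":81},"jg":{"ex":55,"fa":80,"mh":41,"n":18}},"xt":{"gt":{"htq":67,"tv":43,"z":89},"ue":{"wy":47,"ykc":71},"y":{"h":45,"s":39,"tkk":93}}}
After op 9 (add /xt/zx 24): {"l":{"uh":[4,19,87,79,35],"xxw":{"k":54,"xto":24}},"sy":{"ien":[24,13,71,78,91],"t":{"d":16,"f":2},"wau":{"mwf":68,"my":72,"wrm":79}},"wc":{"ad":{"jmt":68,"r":63},"g":50,"i":{"c":42,"qn":11,"s":15,"ye":81},"jg":{"ex":55,"fa":80,"mh":41,"n":18}},"xt":{"gt":{"htq":67,"tv":43,"z":89},"ue":{"wy":47,"ykc":71},"y":{"h":45,"s":39,"tkk":93},"zx":24}}
After op 10 (add /l/xxw/k 37): {"l":{"uh":[4,19,87,79,35],"xxw":{"k":37,"xto":24}},"sy":{"ien":[24,13,71,78,91],"t":{"d":16,"f":2},"wau":{"mwf":68,"my":72,"wrm":79}},"wc":{"ad":{"jmt":68,"r":63},"g":50,"i":{"c":42,"qn":11,"s":15,"ye":81},"jg":{"ex":55,"fa":80,"mh":41,"n":18}},"xt":{"gt":{"htq":67,"tv":43,"z":89},"ue":{"wy":47,"ykc":71},"y":{"h":45,"s":39,"tkk":93},"zx":24}}
After op 11 (add /sy/ien/3 90): {"l":{"uh":[4,19,87,79,35],"xxw":{"k":37,"xto":24}},"sy":{"ien":[24,13,71,90,78,91],"t":{"d":16,"f":2},"wau":{"mwf":68,"my":72,"wrm":79}},"wc":{"ad":{"jmt":68,"r":63},"g":50,"i":{"c":42,"qn":11,"s":15,"ye":81},"jg":{"ex":55,"fa":80,"mh":41,"n":18}},"xt":{"gt":{"htq":67,"tv":43,"z":89},"ue":{"wy":47,"ykc":71},"y":{"h":45,"s":39,"tkk":93},"zx":24}}
After op 12 (add /l/uh/0 57): {"l":{"uh":[57,4,19,87,79,35],"xxw":{"k":37,"xto":24}},"sy":{"ien":[24,13,71,90,78,91],"t":{"d":16,"f":2},"wau":{"mwf":68,"my":72,"wrm":79}},"wc":{"ad":{"jmt":68,"r":63},"g":50,"i":{"c":42,"qn":11,"s":15,"ye":81},"jg":{"ex":55,"fa":80,"mh":41,"n":18}},"xt":{"gt":{"htq":67,"tv":43,"z":89},"ue":{"wy":47,"ykc":71},"y":{"h":45,"s":39,"tkk":93},"zx":24}}
After op 13 (add /xt/jxd 52): {"l":{"uh":[57,4,19,87,79,35],"xxw":{"k":37,"xto":24}},"sy":{"ien":[24,13,71,90,78,91],"t":{"d":16,"f":2},"wau":{"mwf":68,"my":72,"wrm":79}},"wc":{"ad":{"jmt":68,"r":63},"g":50,"i":{"c":42,"qn":11,"s":15,"ye":81},"jg":{"ex":55,"fa":80,"mh":41,"n":18}},"xt":{"gt":{"htq":67,"tv":43,"z":89},"jxd":52,"ue":{"wy":47,"ykc":71},"y":{"h":45,"s":39,"tkk":93},"zx":24}}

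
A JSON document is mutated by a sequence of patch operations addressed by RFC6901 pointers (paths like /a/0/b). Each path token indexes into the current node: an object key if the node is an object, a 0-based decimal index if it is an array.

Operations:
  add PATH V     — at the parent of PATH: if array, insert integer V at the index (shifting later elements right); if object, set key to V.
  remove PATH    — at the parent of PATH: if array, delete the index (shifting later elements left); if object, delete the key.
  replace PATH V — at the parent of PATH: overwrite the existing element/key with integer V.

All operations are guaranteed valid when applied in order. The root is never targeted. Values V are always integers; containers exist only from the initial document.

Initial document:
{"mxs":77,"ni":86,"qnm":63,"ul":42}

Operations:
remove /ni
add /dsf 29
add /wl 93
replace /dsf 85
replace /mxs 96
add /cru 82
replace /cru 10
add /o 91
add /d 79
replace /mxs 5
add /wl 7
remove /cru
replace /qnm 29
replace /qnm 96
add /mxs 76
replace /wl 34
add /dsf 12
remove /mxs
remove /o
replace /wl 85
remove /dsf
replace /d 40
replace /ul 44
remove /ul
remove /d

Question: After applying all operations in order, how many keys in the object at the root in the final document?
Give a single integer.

After op 1 (remove /ni): {"mxs":77,"qnm":63,"ul":42}
After op 2 (add /dsf 29): {"dsf":29,"mxs":77,"qnm":63,"ul":42}
After op 3 (add /wl 93): {"dsf":29,"mxs":77,"qnm":63,"ul":42,"wl":93}
After op 4 (replace /dsf 85): {"dsf":85,"mxs":77,"qnm":63,"ul":42,"wl":93}
After op 5 (replace /mxs 96): {"dsf":85,"mxs":96,"qnm":63,"ul":42,"wl":93}
After op 6 (add /cru 82): {"cru":82,"dsf":85,"mxs":96,"qnm":63,"ul":42,"wl":93}
After op 7 (replace /cru 10): {"cru":10,"dsf":85,"mxs":96,"qnm":63,"ul":42,"wl":93}
After op 8 (add /o 91): {"cru":10,"dsf":85,"mxs":96,"o":91,"qnm":63,"ul":42,"wl":93}
After op 9 (add /d 79): {"cru":10,"d":79,"dsf":85,"mxs":96,"o":91,"qnm":63,"ul":42,"wl":93}
After op 10 (replace /mxs 5): {"cru":10,"d":79,"dsf":85,"mxs":5,"o":91,"qnm":63,"ul":42,"wl":93}
After op 11 (add /wl 7): {"cru":10,"d":79,"dsf":85,"mxs":5,"o":91,"qnm":63,"ul":42,"wl":7}
After op 12 (remove /cru): {"d":79,"dsf":85,"mxs":5,"o":91,"qnm":63,"ul":42,"wl":7}
After op 13 (replace /qnm 29): {"d":79,"dsf":85,"mxs":5,"o":91,"qnm":29,"ul":42,"wl":7}
After op 14 (replace /qnm 96): {"d":79,"dsf":85,"mxs":5,"o":91,"qnm":96,"ul":42,"wl":7}
After op 15 (add /mxs 76): {"d":79,"dsf":85,"mxs":76,"o":91,"qnm":96,"ul":42,"wl":7}
After op 16 (replace /wl 34): {"d":79,"dsf":85,"mxs":76,"o":91,"qnm":96,"ul":42,"wl":34}
After op 17 (add /dsf 12): {"d":79,"dsf":12,"mxs":76,"o":91,"qnm":96,"ul":42,"wl":34}
After op 18 (remove /mxs): {"d":79,"dsf":12,"o":91,"qnm":96,"ul":42,"wl":34}
After op 19 (remove /o): {"d":79,"dsf":12,"qnm":96,"ul":42,"wl":34}
After op 20 (replace /wl 85): {"d":79,"dsf":12,"qnm":96,"ul":42,"wl":85}
After op 21 (remove /dsf): {"d":79,"qnm":96,"ul":42,"wl":85}
After op 22 (replace /d 40): {"d":40,"qnm":96,"ul":42,"wl":85}
After op 23 (replace /ul 44): {"d":40,"qnm":96,"ul":44,"wl":85}
After op 24 (remove /ul): {"d":40,"qnm":96,"wl":85}
After op 25 (remove /d): {"qnm":96,"wl":85}
Size at the root: 2

Answer: 2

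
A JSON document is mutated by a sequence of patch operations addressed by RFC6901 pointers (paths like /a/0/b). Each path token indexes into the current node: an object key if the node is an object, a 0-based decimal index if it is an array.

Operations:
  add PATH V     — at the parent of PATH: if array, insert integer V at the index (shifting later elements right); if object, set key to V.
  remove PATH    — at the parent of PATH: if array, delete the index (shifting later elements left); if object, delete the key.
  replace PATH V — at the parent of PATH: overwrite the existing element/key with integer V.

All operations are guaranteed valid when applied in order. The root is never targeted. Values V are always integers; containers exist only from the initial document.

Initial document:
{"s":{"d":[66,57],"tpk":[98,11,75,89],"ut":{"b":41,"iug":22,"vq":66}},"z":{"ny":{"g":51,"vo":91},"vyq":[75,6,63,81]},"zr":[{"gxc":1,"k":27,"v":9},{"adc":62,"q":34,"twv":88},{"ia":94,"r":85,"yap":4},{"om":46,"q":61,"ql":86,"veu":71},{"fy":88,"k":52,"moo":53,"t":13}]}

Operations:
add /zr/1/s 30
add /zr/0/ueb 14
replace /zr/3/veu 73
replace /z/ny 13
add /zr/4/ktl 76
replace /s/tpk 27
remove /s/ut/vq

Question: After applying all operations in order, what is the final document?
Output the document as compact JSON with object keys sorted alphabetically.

After op 1 (add /zr/1/s 30): {"s":{"d":[66,57],"tpk":[98,11,75,89],"ut":{"b":41,"iug":22,"vq":66}},"z":{"ny":{"g":51,"vo":91},"vyq":[75,6,63,81]},"zr":[{"gxc":1,"k":27,"v":9},{"adc":62,"q":34,"s":30,"twv":88},{"ia":94,"r":85,"yap":4},{"om":46,"q":61,"ql":86,"veu":71},{"fy":88,"k":52,"moo":53,"t":13}]}
After op 2 (add /zr/0/ueb 14): {"s":{"d":[66,57],"tpk":[98,11,75,89],"ut":{"b":41,"iug":22,"vq":66}},"z":{"ny":{"g":51,"vo":91},"vyq":[75,6,63,81]},"zr":[{"gxc":1,"k":27,"ueb":14,"v":9},{"adc":62,"q":34,"s":30,"twv":88},{"ia":94,"r":85,"yap":4},{"om":46,"q":61,"ql":86,"veu":71},{"fy":88,"k":52,"moo":53,"t":13}]}
After op 3 (replace /zr/3/veu 73): {"s":{"d":[66,57],"tpk":[98,11,75,89],"ut":{"b":41,"iug":22,"vq":66}},"z":{"ny":{"g":51,"vo":91},"vyq":[75,6,63,81]},"zr":[{"gxc":1,"k":27,"ueb":14,"v":9},{"adc":62,"q":34,"s":30,"twv":88},{"ia":94,"r":85,"yap":4},{"om":46,"q":61,"ql":86,"veu":73},{"fy":88,"k":52,"moo":53,"t":13}]}
After op 4 (replace /z/ny 13): {"s":{"d":[66,57],"tpk":[98,11,75,89],"ut":{"b":41,"iug":22,"vq":66}},"z":{"ny":13,"vyq":[75,6,63,81]},"zr":[{"gxc":1,"k":27,"ueb":14,"v":9},{"adc":62,"q":34,"s":30,"twv":88},{"ia":94,"r":85,"yap":4},{"om":46,"q":61,"ql":86,"veu":73},{"fy":88,"k":52,"moo":53,"t":13}]}
After op 5 (add /zr/4/ktl 76): {"s":{"d":[66,57],"tpk":[98,11,75,89],"ut":{"b":41,"iug":22,"vq":66}},"z":{"ny":13,"vyq":[75,6,63,81]},"zr":[{"gxc":1,"k":27,"ueb":14,"v":9},{"adc":62,"q":34,"s":30,"twv":88},{"ia":94,"r":85,"yap":4},{"om":46,"q":61,"ql":86,"veu":73},{"fy":88,"k":52,"ktl":76,"moo":53,"t":13}]}
After op 6 (replace /s/tpk 27): {"s":{"d":[66,57],"tpk":27,"ut":{"b":41,"iug":22,"vq":66}},"z":{"ny":13,"vyq":[75,6,63,81]},"zr":[{"gxc":1,"k":27,"ueb":14,"v":9},{"adc":62,"q":34,"s":30,"twv":88},{"ia":94,"r":85,"yap":4},{"om":46,"q":61,"ql":86,"veu":73},{"fy":88,"k":52,"ktl":76,"moo":53,"t":13}]}
After op 7 (remove /s/ut/vq): {"s":{"d":[66,57],"tpk":27,"ut":{"b":41,"iug":22}},"z":{"ny":13,"vyq":[75,6,63,81]},"zr":[{"gxc":1,"k":27,"ueb":14,"v":9},{"adc":62,"q":34,"s":30,"twv":88},{"ia":94,"r":85,"yap":4},{"om":46,"q":61,"ql":86,"veu":73},{"fy":88,"k":52,"ktl":76,"moo":53,"t":13}]}

Answer: {"s":{"d":[66,57],"tpk":27,"ut":{"b":41,"iug":22}},"z":{"ny":13,"vyq":[75,6,63,81]},"zr":[{"gxc":1,"k":27,"ueb":14,"v":9},{"adc":62,"q":34,"s":30,"twv":88},{"ia":94,"r":85,"yap":4},{"om":46,"q":61,"ql":86,"veu":73},{"fy":88,"k":52,"ktl":76,"moo":53,"t":13}]}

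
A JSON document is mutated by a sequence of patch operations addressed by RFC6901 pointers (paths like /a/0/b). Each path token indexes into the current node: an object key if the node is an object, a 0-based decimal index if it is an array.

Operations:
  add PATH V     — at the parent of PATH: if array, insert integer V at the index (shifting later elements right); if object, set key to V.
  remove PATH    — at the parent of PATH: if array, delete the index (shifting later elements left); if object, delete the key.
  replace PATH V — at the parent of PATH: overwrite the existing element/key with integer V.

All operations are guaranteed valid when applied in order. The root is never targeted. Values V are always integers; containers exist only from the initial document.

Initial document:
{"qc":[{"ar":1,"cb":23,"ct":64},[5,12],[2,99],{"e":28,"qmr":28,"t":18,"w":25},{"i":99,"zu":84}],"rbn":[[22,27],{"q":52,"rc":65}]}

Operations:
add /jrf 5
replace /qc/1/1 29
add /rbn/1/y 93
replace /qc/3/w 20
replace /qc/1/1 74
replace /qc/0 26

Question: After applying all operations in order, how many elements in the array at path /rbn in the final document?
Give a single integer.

After op 1 (add /jrf 5): {"jrf":5,"qc":[{"ar":1,"cb":23,"ct":64},[5,12],[2,99],{"e":28,"qmr":28,"t":18,"w":25},{"i":99,"zu":84}],"rbn":[[22,27],{"q":52,"rc":65}]}
After op 2 (replace /qc/1/1 29): {"jrf":5,"qc":[{"ar":1,"cb":23,"ct":64},[5,29],[2,99],{"e":28,"qmr":28,"t":18,"w":25},{"i":99,"zu":84}],"rbn":[[22,27],{"q":52,"rc":65}]}
After op 3 (add /rbn/1/y 93): {"jrf":5,"qc":[{"ar":1,"cb":23,"ct":64},[5,29],[2,99],{"e":28,"qmr":28,"t":18,"w":25},{"i":99,"zu":84}],"rbn":[[22,27],{"q":52,"rc":65,"y":93}]}
After op 4 (replace /qc/3/w 20): {"jrf":5,"qc":[{"ar":1,"cb":23,"ct":64},[5,29],[2,99],{"e":28,"qmr":28,"t":18,"w":20},{"i":99,"zu":84}],"rbn":[[22,27],{"q":52,"rc":65,"y":93}]}
After op 5 (replace /qc/1/1 74): {"jrf":5,"qc":[{"ar":1,"cb":23,"ct":64},[5,74],[2,99],{"e":28,"qmr":28,"t":18,"w":20},{"i":99,"zu":84}],"rbn":[[22,27],{"q":52,"rc":65,"y":93}]}
After op 6 (replace /qc/0 26): {"jrf":5,"qc":[26,[5,74],[2,99],{"e":28,"qmr":28,"t":18,"w":20},{"i":99,"zu":84}],"rbn":[[22,27],{"q":52,"rc":65,"y":93}]}
Size at path /rbn: 2

Answer: 2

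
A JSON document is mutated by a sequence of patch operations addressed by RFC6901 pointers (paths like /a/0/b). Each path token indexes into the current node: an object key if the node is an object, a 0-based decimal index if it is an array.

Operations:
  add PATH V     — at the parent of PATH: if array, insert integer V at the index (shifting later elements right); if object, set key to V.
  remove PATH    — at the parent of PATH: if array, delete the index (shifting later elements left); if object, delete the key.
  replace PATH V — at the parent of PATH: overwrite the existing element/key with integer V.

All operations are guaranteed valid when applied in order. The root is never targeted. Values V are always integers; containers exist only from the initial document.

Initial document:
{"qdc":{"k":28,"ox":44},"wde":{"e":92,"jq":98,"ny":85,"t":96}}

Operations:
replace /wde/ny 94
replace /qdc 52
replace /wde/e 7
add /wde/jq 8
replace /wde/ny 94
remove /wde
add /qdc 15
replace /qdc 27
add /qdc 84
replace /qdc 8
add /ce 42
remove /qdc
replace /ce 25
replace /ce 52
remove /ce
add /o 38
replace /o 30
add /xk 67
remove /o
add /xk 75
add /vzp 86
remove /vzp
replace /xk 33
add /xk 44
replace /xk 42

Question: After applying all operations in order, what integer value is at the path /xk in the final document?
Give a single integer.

Answer: 42

Derivation:
After op 1 (replace /wde/ny 94): {"qdc":{"k":28,"ox":44},"wde":{"e":92,"jq":98,"ny":94,"t":96}}
After op 2 (replace /qdc 52): {"qdc":52,"wde":{"e":92,"jq":98,"ny":94,"t":96}}
After op 3 (replace /wde/e 7): {"qdc":52,"wde":{"e":7,"jq":98,"ny":94,"t":96}}
After op 4 (add /wde/jq 8): {"qdc":52,"wde":{"e":7,"jq":8,"ny":94,"t":96}}
After op 5 (replace /wde/ny 94): {"qdc":52,"wde":{"e":7,"jq":8,"ny":94,"t":96}}
After op 6 (remove /wde): {"qdc":52}
After op 7 (add /qdc 15): {"qdc":15}
After op 8 (replace /qdc 27): {"qdc":27}
After op 9 (add /qdc 84): {"qdc":84}
After op 10 (replace /qdc 8): {"qdc":8}
After op 11 (add /ce 42): {"ce":42,"qdc":8}
After op 12 (remove /qdc): {"ce":42}
After op 13 (replace /ce 25): {"ce":25}
After op 14 (replace /ce 52): {"ce":52}
After op 15 (remove /ce): {}
After op 16 (add /o 38): {"o":38}
After op 17 (replace /o 30): {"o":30}
After op 18 (add /xk 67): {"o":30,"xk":67}
After op 19 (remove /o): {"xk":67}
After op 20 (add /xk 75): {"xk":75}
After op 21 (add /vzp 86): {"vzp":86,"xk":75}
After op 22 (remove /vzp): {"xk":75}
After op 23 (replace /xk 33): {"xk":33}
After op 24 (add /xk 44): {"xk":44}
After op 25 (replace /xk 42): {"xk":42}
Value at /xk: 42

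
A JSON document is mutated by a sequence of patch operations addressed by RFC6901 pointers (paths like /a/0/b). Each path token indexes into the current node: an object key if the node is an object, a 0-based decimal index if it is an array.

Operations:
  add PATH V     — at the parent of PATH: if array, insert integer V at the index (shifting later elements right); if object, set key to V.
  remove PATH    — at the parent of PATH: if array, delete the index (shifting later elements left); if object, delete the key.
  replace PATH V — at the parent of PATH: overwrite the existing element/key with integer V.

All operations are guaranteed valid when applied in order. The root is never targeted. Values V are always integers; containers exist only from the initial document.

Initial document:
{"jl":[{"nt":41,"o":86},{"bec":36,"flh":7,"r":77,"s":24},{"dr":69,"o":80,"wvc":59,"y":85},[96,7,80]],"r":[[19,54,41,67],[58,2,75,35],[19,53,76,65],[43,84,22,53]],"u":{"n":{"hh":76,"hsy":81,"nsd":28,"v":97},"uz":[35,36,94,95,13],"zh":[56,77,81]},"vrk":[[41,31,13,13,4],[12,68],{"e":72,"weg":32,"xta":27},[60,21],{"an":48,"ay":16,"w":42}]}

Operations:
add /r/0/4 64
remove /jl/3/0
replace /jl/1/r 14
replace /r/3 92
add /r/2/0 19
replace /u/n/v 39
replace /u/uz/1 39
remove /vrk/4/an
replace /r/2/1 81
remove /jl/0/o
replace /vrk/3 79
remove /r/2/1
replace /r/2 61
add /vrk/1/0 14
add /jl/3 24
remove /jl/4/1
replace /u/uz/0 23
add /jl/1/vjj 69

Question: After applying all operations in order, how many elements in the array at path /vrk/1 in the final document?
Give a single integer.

Answer: 3

Derivation:
After op 1 (add /r/0/4 64): {"jl":[{"nt":41,"o":86},{"bec":36,"flh":7,"r":77,"s":24},{"dr":69,"o":80,"wvc":59,"y":85},[96,7,80]],"r":[[19,54,41,67,64],[58,2,75,35],[19,53,76,65],[43,84,22,53]],"u":{"n":{"hh":76,"hsy":81,"nsd":28,"v":97},"uz":[35,36,94,95,13],"zh":[56,77,81]},"vrk":[[41,31,13,13,4],[12,68],{"e":72,"weg":32,"xta":27},[60,21],{"an":48,"ay":16,"w":42}]}
After op 2 (remove /jl/3/0): {"jl":[{"nt":41,"o":86},{"bec":36,"flh":7,"r":77,"s":24},{"dr":69,"o":80,"wvc":59,"y":85},[7,80]],"r":[[19,54,41,67,64],[58,2,75,35],[19,53,76,65],[43,84,22,53]],"u":{"n":{"hh":76,"hsy":81,"nsd":28,"v":97},"uz":[35,36,94,95,13],"zh":[56,77,81]},"vrk":[[41,31,13,13,4],[12,68],{"e":72,"weg":32,"xta":27},[60,21],{"an":48,"ay":16,"w":42}]}
After op 3 (replace /jl/1/r 14): {"jl":[{"nt":41,"o":86},{"bec":36,"flh":7,"r":14,"s":24},{"dr":69,"o":80,"wvc":59,"y":85},[7,80]],"r":[[19,54,41,67,64],[58,2,75,35],[19,53,76,65],[43,84,22,53]],"u":{"n":{"hh":76,"hsy":81,"nsd":28,"v":97},"uz":[35,36,94,95,13],"zh":[56,77,81]},"vrk":[[41,31,13,13,4],[12,68],{"e":72,"weg":32,"xta":27},[60,21],{"an":48,"ay":16,"w":42}]}
After op 4 (replace /r/3 92): {"jl":[{"nt":41,"o":86},{"bec":36,"flh":7,"r":14,"s":24},{"dr":69,"o":80,"wvc":59,"y":85},[7,80]],"r":[[19,54,41,67,64],[58,2,75,35],[19,53,76,65],92],"u":{"n":{"hh":76,"hsy":81,"nsd":28,"v":97},"uz":[35,36,94,95,13],"zh":[56,77,81]},"vrk":[[41,31,13,13,4],[12,68],{"e":72,"weg":32,"xta":27},[60,21],{"an":48,"ay":16,"w":42}]}
After op 5 (add /r/2/0 19): {"jl":[{"nt":41,"o":86},{"bec":36,"flh":7,"r":14,"s":24},{"dr":69,"o":80,"wvc":59,"y":85},[7,80]],"r":[[19,54,41,67,64],[58,2,75,35],[19,19,53,76,65],92],"u":{"n":{"hh":76,"hsy":81,"nsd":28,"v":97},"uz":[35,36,94,95,13],"zh":[56,77,81]},"vrk":[[41,31,13,13,4],[12,68],{"e":72,"weg":32,"xta":27},[60,21],{"an":48,"ay":16,"w":42}]}
After op 6 (replace /u/n/v 39): {"jl":[{"nt":41,"o":86},{"bec":36,"flh":7,"r":14,"s":24},{"dr":69,"o":80,"wvc":59,"y":85},[7,80]],"r":[[19,54,41,67,64],[58,2,75,35],[19,19,53,76,65],92],"u":{"n":{"hh":76,"hsy":81,"nsd":28,"v":39},"uz":[35,36,94,95,13],"zh":[56,77,81]},"vrk":[[41,31,13,13,4],[12,68],{"e":72,"weg":32,"xta":27},[60,21],{"an":48,"ay":16,"w":42}]}
After op 7 (replace /u/uz/1 39): {"jl":[{"nt":41,"o":86},{"bec":36,"flh":7,"r":14,"s":24},{"dr":69,"o":80,"wvc":59,"y":85},[7,80]],"r":[[19,54,41,67,64],[58,2,75,35],[19,19,53,76,65],92],"u":{"n":{"hh":76,"hsy":81,"nsd":28,"v":39},"uz":[35,39,94,95,13],"zh":[56,77,81]},"vrk":[[41,31,13,13,4],[12,68],{"e":72,"weg":32,"xta":27},[60,21],{"an":48,"ay":16,"w":42}]}
After op 8 (remove /vrk/4/an): {"jl":[{"nt":41,"o":86},{"bec":36,"flh":7,"r":14,"s":24},{"dr":69,"o":80,"wvc":59,"y":85},[7,80]],"r":[[19,54,41,67,64],[58,2,75,35],[19,19,53,76,65],92],"u":{"n":{"hh":76,"hsy":81,"nsd":28,"v":39},"uz":[35,39,94,95,13],"zh":[56,77,81]},"vrk":[[41,31,13,13,4],[12,68],{"e":72,"weg":32,"xta":27},[60,21],{"ay":16,"w":42}]}
After op 9 (replace /r/2/1 81): {"jl":[{"nt":41,"o":86},{"bec":36,"flh":7,"r":14,"s":24},{"dr":69,"o":80,"wvc":59,"y":85},[7,80]],"r":[[19,54,41,67,64],[58,2,75,35],[19,81,53,76,65],92],"u":{"n":{"hh":76,"hsy":81,"nsd":28,"v":39},"uz":[35,39,94,95,13],"zh":[56,77,81]},"vrk":[[41,31,13,13,4],[12,68],{"e":72,"weg":32,"xta":27},[60,21],{"ay":16,"w":42}]}
After op 10 (remove /jl/0/o): {"jl":[{"nt":41},{"bec":36,"flh":7,"r":14,"s":24},{"dr":69,"o":80,"wvc":59,"y":85},[7,80]],"r":[[19,54,41,67,64],[58,2,75,35],[19,81,53,76,65],92],"u":{"n":{"hh":76,"hsy":81,"nsd":28,"v":39},"uz":[35,39,94,95,13],"zh":[56,77,81]},"vrk":[[41,31,13,13,4],[12,68],{"e":72,"weg":32,"xta":27},[60,21],{"ay":16,"w":42}]}
After op 11 (replace /vrk/3 79): {"jl":[{"nt":41},{"bec":36,"flh":7,"r":14,"s":24},{"dr":69,"o":80,"wvc":59,"y":85},[7,80]],"r":[[19,54,41,67,64],[58,2,75,35],[19,81,53,76,65],92],"u":{"n":{"hh":76,"hsy":81,"nsd":28,"v":39},"uz":[35,39,94,95,13],"zh":[56,77,81]},"vrk":[[41,31,13,13,4],[12,68],{"e":72,"weg":32,"xta":27},79,{"ay":16,"w":42}]}
After op 12 (remove /r/2/1): {"jl":[{"nt":41},{"bec":36,"flh":7,"r":14,"s":24},{"dr":69,"o":80,"wvc":59,"y":85},[7,80]],"r":[[19,54,41,67,64],[58,2,75,35],[19,53,76,65],92],"u":{"n":{"hh":76,"hsy":81,"nsd":28,"v":39},"uz":[35,39,94,95,13],"zh":[56,77,81]},"vrk":[[41,31,13,13,4],[12,68],{"e":72,"weg":32,"xta":27},79,{"ay":16,"w":42}]}
After op 13 (replace /r/2 61): {"jl":[{"nt":41},{"bec":36,"flh":7,"r":14,"s":24},{"dr":69,"o":80,"wvc":59,"y":85},[7,80]],"r":[[19,54,41,67,64],[58,2,75,35],61,92],"u":{"n":{"hh":76,"hsy":81,"nsd":28,"v":39},"uz":[35,39,94,95,13],"zh":[56,77,81]},"vrk":[[41,31,13,13,4],[12,68],{"e":72,"weg":32,"xta":27},79,{"ay":16,"w":42}]}
After op 14 (add /vrk/1/0 14): {"jl":[{"nt":41},{"bec":36,"flh":7,"r":14,"s":24},{"dr":69,"o":80,"wvc":59,"y":85},[7,80]],"r":[[19,54,41,67,64],[58,2,75,35],61,92],"u":{"n":{"hh":76,"hsy":81,"nsd":28,"v":39},"uz":[35,39,94,95,13],"zh":[56,77,81]},"vrk":[[41,31,13,13,4],[14,12,68],{"e":72,"weg":32,"xta":27},79,{"ay":16,"w":42}]}
After op 15 (add /jl/3 24): {"jl":[{"nt":41},{"bec":36,"flh":7,"r":14,"s":24},{"dr":69,"o":80,"wvc":59,"y":85},24,[7,80]],"r":[[19,54,41,67,64],[58,2,75,35],61,92],"u":{"n":{"hh":76,"hsy":81,"nsd":28,"v":39},"uz":[35,39,94,95,13],"zh":[56,77,81]},"vrk":[[41,31,13,13,4],[14,12,68],{"e":72,"weg":32,"xta":27},79,{"ay":16,"w":42}]}
After op 16 (remove /jl/4/1): {"jl":[{"nt":41},{"bec":36,"flh":7,"r":14,"s":24},{"dr":69,"o":80,"wvc":59,"y":85},24,[7]],"r":[[19,54,41,67,64],[58,2,75,35],61,92],"u":{"n":{"hh":76,"hsy":81,"nsd":28,"v":39},"uz":[35,39,94,95,13],"zh":[56,77,81]},"vrk":[[41,31,13,13,4],[14,12,68],{"e":72,"weg":32,"xta":27},79,{"ay":16,"w":42}]}
After op 17 (replace /u/uz/0 23): {"jl":[{"nt":41},{"bec":36,"flh":7,"r":14,"s":24},{"dr":69,"o":80,"wvc":59,"y":85},24,[7]],"r":[[19,54,41,67,64],[58,2,75,35],61,92],"u":{"n":{"hh":76,"hsy":81,"nsd":28,"v":39},"uz":[23,39,94,95,13],"zh":[56,77,81]},"vrk":[[41,31,13,13,4],[14,12,68],{"e":72,"weg":32,"xta":27},79,{"ay":16,"w":42}]}
After op 18 (add /jl/1/vjj 69): {"jl":[{"nt":41},{"bec":36,"flh":7,"r":14,"s":24,"vjj":69},{"dr":69,"o":80,"wvc":59,"y":85},24,[7]],"r":[[19,54,41,67,64],[58,2,75,35],61,92],"u":{"n":{"hh":76,"hsy":81,"nsd":28,"v":39},"uz":[23,39,94,95,13],"zh":[56,77,81]},"vrk":[[41,31,13,13,4],[14,12,68],{"e":72,"weg":32,"xta":27},79,{"ay":16,"w":42}]}
Size at path /vrk/1: 3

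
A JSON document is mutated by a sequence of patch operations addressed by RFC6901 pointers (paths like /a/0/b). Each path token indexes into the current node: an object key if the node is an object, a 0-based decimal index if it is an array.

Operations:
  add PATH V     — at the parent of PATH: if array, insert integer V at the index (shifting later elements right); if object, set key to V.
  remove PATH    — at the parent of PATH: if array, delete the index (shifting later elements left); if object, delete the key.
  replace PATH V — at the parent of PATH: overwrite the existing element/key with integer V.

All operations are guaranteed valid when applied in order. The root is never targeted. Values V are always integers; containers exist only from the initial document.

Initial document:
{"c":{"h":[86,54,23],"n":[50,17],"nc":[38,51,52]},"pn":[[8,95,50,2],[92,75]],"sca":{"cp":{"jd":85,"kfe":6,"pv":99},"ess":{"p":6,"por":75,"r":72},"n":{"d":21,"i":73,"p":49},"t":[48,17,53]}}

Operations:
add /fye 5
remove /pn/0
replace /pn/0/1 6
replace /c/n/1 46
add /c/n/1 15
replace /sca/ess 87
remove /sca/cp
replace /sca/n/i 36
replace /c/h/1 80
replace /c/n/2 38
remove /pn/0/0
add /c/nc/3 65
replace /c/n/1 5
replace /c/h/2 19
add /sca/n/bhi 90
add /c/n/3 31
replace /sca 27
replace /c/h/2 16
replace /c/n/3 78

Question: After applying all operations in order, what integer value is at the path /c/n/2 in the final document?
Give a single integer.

After op 1 (add /fye 5): {"c":{"h":[86,54,23],"n":[50,17],"nc":[38,51,52]},"fye":5,"pn":[[8,95,50,2],[92,75]],"sca":{"cp":{"jd":85,"kfe":6,"pv":99},"ess":{"p":6,"por":75,"r":72},"n":{"d":21,"i":73,"p":49},"t":[48,17,53]}}
After op 2 (remove /pn/0): {"c":{"h":[86,54,23],"n":[50,17],"nc":[38,51,52]},"fye":5,"pn":[[92,75]],"sca":{"cp":{"jd":85,"kfe":6,"pv":99},"ess":{"p":6,"por":75,"r":72},"n":{"d":21,"i":73,"p":49},"t":[48,17,53]}}
After op 3 (replace /pn/0/1 6): {"c":{"h":[86,54,23],"n":[50,17],"nc":[38,51,52]},"fye":5,"pn":[[92,6]],"sca":{"cp":{"jd":85,"kfe":6,"pv":99},"ess":{"p":6,"por":75,"r":72},"n":{"d":21,"i":73,"p":49},"t":[48,17,53]}}
After op 4 (replace /c/n/1 46): {"c":{"h":[86,54,23],"n":[50,46],"nc":[38,51,52]},"fye":5,"pn":[[92,6]],"sca":{"cp":{"jd":85,"kfe":6,"pv":99},"ess":{"p":6,"por":75,"r":72},"n":{"d":21,"i":73,"p":49},"t":[48,17,53]}}
After op 5 (add /c/n/1 15): {"c":{"h":[86,54,23],"n":[50,15,46],"nc":[38,51,52]},"fye":5,"pn":[[92,6]],"sca":{"cp":{"jd":85,"kfe":6,"pv":99},"ess":{"p":6,"por":75,"r":72},"n":{"d":21,"i":73,"p":49},"t":[48,17,53]}}
After op 6 (replace /sca/ess 87): {"c":{"h":[86,54,23],"n":[50,15,46],"nc":[38,51,52]},"fye":5,"pn":[[92,6]],"sca":{"cp":{"jd":85,"kfe":6,"pv":99},"ess":87,"n":{"d":21,"i":73,"p":49},"t":[48,17,53]}}
After op 7 (remove /sca/cp): {"c":{"h":[86,54,23],"n":[50,15,46],"nc":[38,51,52]},"fye":5,"pn":[[92,6]],"sca":{"ess":87,"n":{"d":21,"i":73,"p":49},"t":[48,17,53]}}
After op 8 (replace /sca/n/i 36): {"c":{"h":[86,54,23],"n":[50,15,46],"nc":[38,51,52]},"fye":5,"pn":[[92,6]],"sca":{"ess":87,"n":{"d":21,"i":36,"p":49},"t":[48,17,53]}}
After op 9 (replace /c/h/1 80): {"c":{"h":[86,80,23],"n":[50,15,46],"nc":[38,51,52]},"fye":5,"pn":[[92,6]],"sca":{"ess":87,"n":{"d":21,"i":36,"p":49},"t":[48,17,53]}}
After op 10 (replace /c/n/2 38): {"c":{"h":[86,80,23],"n":[50,15,38],"nc":[38,51,52]},"fye":5,"pn":[[92,6]],"sca":{"ess":87,"n":{"d":21,"i":36,"p":49},"t":[48,17,53]}}
After op 11 (remove /pn/0/0): {"c":{"h":[86,80,23],"n":[50,15,38],"nc":[38,51,52]},"fye":5,"pn":[[6]],"sca":{"ess":87,"n":{"d":21,"i":36,"p":49},"t":[48,17,53]}}
After op 12 (add /c/nc/3 65): {"c":{"h":[86,80,23],"n":[50,15,38],"nc":[38,51,52,65]},"fye":5,"pn":[[6]],"sca":{"ess":87,"n":{"d":21,"i":36,"p":49},"t":[48,17,53]}}
After op 13 (replace /c/n/1 5): {"c":{"h":[86,80,23],"n":[50,5,38],"nc":[38,51,52,65]},"fye":5,"pn":[[6]],"sca":{"ess":87,"n":{"d":21,"i":36,"p":49},"t":[48,17,53]}}
After op 14 (replace /c/h/2 19): {"c":{"h":[86,80,19],"n":[50,5,38],"nc":[38,51,52,65]},"fye":5,"pn":[[6]],"sca":{"ess":87,"n":{"d":21,"i":36,"p":49},"t":[48,17,53]}}
After op 15 (add /sca/n/bhi 90): {"c":{"h":[86,80,19],"n":[50,5,38],"nc":[38,51,52,65]},"fye":5,"pn":[[6]],"sca":{"ess":87,"n":{"bhi":90,"d":21,"i":36,"p":49},"t":[48,17,53]}}
After op 16 (add /c/n/3 31): {"c":{"h":[86,80,19],"n":[50,5,38,31],"nc":[38,51,52,65]},"fye":5,"pn":[[6]],"sca":{"ess":87,"n":{"bhi":90,"d":21,"i":36,"p":49},"t":[48,17,53]}}
After op 17 (replace /sca 27): {"c":{"h":[86,80,19],"n":[50,5,38,31],"nc":[38,51,52,65]},"fye":5,"pn":[[6]],"sca":27}
After op 18 (replace /c/h/2 16): {"c":{"h":[86,80,16],"n":[50,5,38,31],"nc":[38,51,52,65]},"fye":5,"pn":[[6]],"sca":27}
After op 19 (replace /c/n/3 78): {"c":{"h":[86,80,16],"n":[50,5,38,78],"nc":[38,51,52,65]},"fye":5,"pn":[[6]],"sca":27}
Value at /c/n/2: 38

Answer: 38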